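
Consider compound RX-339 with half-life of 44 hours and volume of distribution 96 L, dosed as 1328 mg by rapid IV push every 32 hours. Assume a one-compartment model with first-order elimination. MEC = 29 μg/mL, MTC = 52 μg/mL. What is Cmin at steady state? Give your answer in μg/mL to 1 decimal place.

21.1 μg/mL

τ/t½ = 32/44 ≈ 0.72727, so fraction remaining f = (1/2)^(32/44) ≈ 0.6040.
Each bolus raises the concentration by D/Vd = 1328/96 ≈ 13.833 μg/mL.
Steady-state trough Cmin,ss = C₀·f/(1−f) ≈ 13.833 × 0.6040/0.3960 ≈ 21.099 μg/mL.
Trough 21.1 μg/mL vs MEC 29 μg/mL: subtherapeutic.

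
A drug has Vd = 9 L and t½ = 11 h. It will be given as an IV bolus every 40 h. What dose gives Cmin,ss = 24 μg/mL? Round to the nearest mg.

2470 mg

τ/t½ = 40/11 ≈ 3.6364, so f = (1/2)^(40/11) ≈ 0.080417.
Cmin,ss = (D/Vd)·f/(1−f), so D = Cmin,ss·Vd·(1−f)/f.
D = 24 × 9 × (1−f)/f ≈ 24 × 9 × 11.43518 ≈ 2470.00 mg.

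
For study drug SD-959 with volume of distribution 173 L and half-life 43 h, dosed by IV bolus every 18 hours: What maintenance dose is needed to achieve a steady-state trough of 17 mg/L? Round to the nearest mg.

990 mg

τ/t½ = 18/43 ≈ 0.4186, so f = (1/2)^(18/43) ≈ 0.748148.
Cmin,ss = (D/Vd)·f/(1−f), so D = Cmin,ss·Vd·(1−f)/f.
D = 17 × 173 × (1−f)/f ≈ 17 × 173 × 0.33663 ≈ 990.03 mg.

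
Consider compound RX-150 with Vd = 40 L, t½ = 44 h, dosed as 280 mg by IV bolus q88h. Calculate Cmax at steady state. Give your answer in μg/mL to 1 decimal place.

The dosing interval is 2 half-lives, so f = 2^(−2) = 0.25.
At steady state, R = 1/(1 − 0.25) = 4/3.
Single-dose peak C₀ = D/Vd = 280/40 = 7 μg/mL.
Steady-state peak Cmax,ss = C₀·R = 7 × 4/3 ≈ 9.333 μg/mL.

9.3 μg/mL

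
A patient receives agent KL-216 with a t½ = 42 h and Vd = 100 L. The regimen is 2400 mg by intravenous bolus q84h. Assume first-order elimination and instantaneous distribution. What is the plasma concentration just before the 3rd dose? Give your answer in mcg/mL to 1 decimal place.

f = (1/2)^(τ/t½) = (1/2)^(84/42) ≈ 0.2500.
C₀ = D/Vd = 2400/100 ≈ 24.000 mcg/mL.
Before the 3rd dose, 2 doses have been given. Superposition: Cmin = C₀·(f + f²).
≈ 24.000 × (0.2500 + 0.0625) ≈ 24.000 × 0.3125 ≈ 7.500 mcg/mL.

7.5 mcg/mL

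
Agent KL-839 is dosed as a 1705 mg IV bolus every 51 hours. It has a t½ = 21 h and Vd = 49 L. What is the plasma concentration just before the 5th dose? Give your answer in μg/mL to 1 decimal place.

7.9 μg/mL

f = (1/2)^(τ/t½) = (1/2)^(51/21) ≈ 0.1857.
C₀ = D/Vd = 1705/49 ≈ 34.796 μg/mL.
Before the 5th dose, 4 doses have been given. Superposition: Cmin = C₀·(f + f² + … + f^4).
≈ 34.796 × (0.1857 + 0.0345 + 0.0064 + 0.0012) ≈ 34.796 × 0.2278 ≈ 7.927 μg/mL.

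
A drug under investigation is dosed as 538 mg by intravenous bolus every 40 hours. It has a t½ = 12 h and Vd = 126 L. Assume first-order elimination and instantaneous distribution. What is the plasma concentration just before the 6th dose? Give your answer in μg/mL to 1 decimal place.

0.5 μg/mL

f = (1/2)^(τ/t½) = (1/2)^(40/12) ≈ 0.0992.
C₀ = D/Vd = 538/126 ≈ 4.270 μg/mL.
Before the 6th dose, 5 doses have been given. Superposition: Cmin = C₀·(f + f² + … + f^5).
≈ 4.270 × (0.0992 + 0.0098 + 0.0010 + 0.0001 + 0.0000) ≈ 4.270 × 0.1101 ≈ 0.470 μg/mL.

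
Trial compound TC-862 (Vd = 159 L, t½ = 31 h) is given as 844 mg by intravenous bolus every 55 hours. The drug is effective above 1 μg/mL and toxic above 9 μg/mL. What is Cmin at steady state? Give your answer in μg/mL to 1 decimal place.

τ/t½ = 55/31 ≈ 1.7742, so fraction remaining f = (1/2)^(55/31) ≈ 0.2924.
Accumulation ratio R = 1/(1 − f) ≈ 1/0.7076 ≈ 1.4132.
Each bolus raises the concentration by D/Vd = 844/159 ≈ 5.308 μg/mL.
Steady-state peak Cmax,ss = C₀·R ≈ 5.308 × 1.4132 ≈ 7.501 μg/mL.
One interval later, Cmin,ss = Cmax,ss·e^(−kτ) ≈ 7.501 × 0.2924 ≈ 2.193 μg/mL.
Trough 2.2 μg/mL vs MEC 1 μg/mL: adequate.

2.2 μg/mL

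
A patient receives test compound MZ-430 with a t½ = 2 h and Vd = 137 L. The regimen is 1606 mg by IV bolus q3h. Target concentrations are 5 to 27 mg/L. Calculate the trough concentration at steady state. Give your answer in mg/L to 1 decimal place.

6.4 mg/L

k = ln2/t½ = ln2/2 ≈ 0.346574 h⁻¹; fraction remaining f = e^(−kτ) = e^(−0.346574×3) ≈ 0.3536.
Single-dose peak C₀ = D/Vd = 1606/137 ≈ 11.723 mg/L.
Steady-state trough Cmin,ss = C₀·f/(1−f) ≈ 11.723 × 0.3536/0.6464 ≈ 6.413 mg/L.
Trough 6.4 mg/L vs MEC 5 mg/L: adequate.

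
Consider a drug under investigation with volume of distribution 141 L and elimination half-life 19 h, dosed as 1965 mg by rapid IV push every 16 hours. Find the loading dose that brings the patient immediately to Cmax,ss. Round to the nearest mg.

f = (1/2)^(16/19) ≈ 0.557829; accumulation ratio R = 1/(1−f) ≈ 2.26157.
Loading dose to hit Cmax,ss on first dose: D_load = D_maint·R ≈ 1965 × 2.26157 ≈ 4443.99 mg.

4444 mg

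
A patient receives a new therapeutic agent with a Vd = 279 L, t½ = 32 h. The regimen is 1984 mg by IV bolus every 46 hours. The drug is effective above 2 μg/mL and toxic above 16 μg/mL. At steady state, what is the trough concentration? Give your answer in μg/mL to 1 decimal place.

4.2 μg/mL

Over one 46-h interval, 46/32 ≈ 1.4375 half-lives elapse, leaving f ≈ 0.3692 of each dose.
Accumulation ratio R = 1/(1 − f) ≈ 1/0.6308 ≈ 1.5853.
Each bolus raises the concentration by D/Vd = 1984/279 ≈ 7.111 μg/mL.
Steady-state peak Cmax,ss = C₀·R ≈ 7.111 × 1.5853 ≈ 11.273 μg/mL.
One interval later, Cmin,ss = Cmax,ss·e^(−kτ) ≈ 11.273 × 0.3692 ≈ 4.162 μg/mL.
Trough 4.2 μg/mL vs MEC 2 μg/mL: adequate.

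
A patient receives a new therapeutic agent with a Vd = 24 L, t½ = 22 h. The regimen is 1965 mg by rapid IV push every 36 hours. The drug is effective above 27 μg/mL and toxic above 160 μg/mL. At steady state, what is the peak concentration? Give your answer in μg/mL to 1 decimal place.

k = ln2/t½ = ln2/22 ≈ 0.031507 h⁻¹; fraction remaining f = e^(−kτ) = e^(−0.031507×36) ≈ 0.3217.
Accumulation ratio R = 1/(1 − f) ≈ 1/0.6783 ≈ 1.4743.
Single-dose peak C₀ = D/Vd = 1965/24 ≈ 81.875 μg/mL.
Steady-state peak Cmax,ss = C₀·R ≈ 81.875 × 1.4743 ≈ 120.708 μg/mL.
Peak 120.7 μg/mL vs MTC 160 μg/mL: below toxic threshold.

120.7 μg/mL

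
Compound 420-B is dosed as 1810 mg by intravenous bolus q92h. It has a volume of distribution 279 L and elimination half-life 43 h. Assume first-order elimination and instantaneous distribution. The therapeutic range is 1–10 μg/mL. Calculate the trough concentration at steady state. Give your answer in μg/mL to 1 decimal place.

Over one 92-h interval, 92/43 ≈ 2.1395 half-lives elapse, leaving f ≈ 0.2270 of each dose.
Accumulation ratio R = 1/(1 − f) ≈ 1/0.7730 ≈ 1.2937.
Single-dose peak C₀ = D/Vd = 1810/279 ≈ 6.487 μg/mL.
Cmax,ss = C₀/(1 − f) ≈ 6.487/0.7730 ≈ 8.392 μg/mL.
One interval later, Cmin,ss = Cmax,ss·e^(−kτ) ≈ 8.392 × 0.2270 ≈ 1.905 μg/mL.
Trough 1.9 μg/mL vs MEC 1 μg/mL: adequate.

1.9 μg/mL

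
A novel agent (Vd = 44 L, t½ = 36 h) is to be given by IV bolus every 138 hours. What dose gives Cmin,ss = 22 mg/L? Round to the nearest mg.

τ/t½ = 138/36 ≈ 3.8333, so f = (1/2)^(138/36) ≈ 0.070154.
Cmin,ss = (D/Vd)·f/(1−f), so D = Cmin,ss·Vd·(1−f)/f.
D = 22 × 44 × (1−f)/f ≈ 22 × 44 × 13.25435 ≈ 12830.21 mg.

12830 mg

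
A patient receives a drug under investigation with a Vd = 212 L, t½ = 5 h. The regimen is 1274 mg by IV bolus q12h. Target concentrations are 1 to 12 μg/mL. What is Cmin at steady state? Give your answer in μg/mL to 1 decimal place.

1.4 μg/mL

Over one 12-h interval, 12/5 ≈ 2.4 half-lives elapse, leaving f ≈ 0.1895 of each dose.
Each bolus raises the concentration by D/Vd = 1274/212 ≈ 6.009 μg/mL.
Steady-state trough Cmin,ss = C₀·f/(1−f) ≈ 6.009 × 0.1895/0.8105 ≈ 1.405 μg/mL.
Trough 1.4 μg/mL vs MEC 1 μg/mL: adequate.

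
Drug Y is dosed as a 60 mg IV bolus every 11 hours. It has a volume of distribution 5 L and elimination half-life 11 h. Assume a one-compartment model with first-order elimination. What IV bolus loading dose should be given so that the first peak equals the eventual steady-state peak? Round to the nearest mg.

f = (1/2)^(11/11) ≈ 0.500000; accumulation ratio R = 1/(1−f) ≈ 2.00000.
Loading dose to hit Cmax,ss on first dose: D_load = D_maint·R ≈ 60 × 2.00000 ≈ 120.00 mg.

120 mg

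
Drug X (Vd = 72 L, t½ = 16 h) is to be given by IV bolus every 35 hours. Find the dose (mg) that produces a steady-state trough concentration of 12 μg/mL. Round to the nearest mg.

τ/t½ = 35/16 ≈ 2.1875, so f = (1/2)^(35/16) ≈ 0.219532.
Cmin,ss = (D/Vd)·f/(1−f), so D = Cmin,ss·Vd·(1−f)/f.
D = 12 × 72 × (1−f)/f ≈ 12 × 72 × 3.55514 ≈ 3071.64 mg.

3072 mg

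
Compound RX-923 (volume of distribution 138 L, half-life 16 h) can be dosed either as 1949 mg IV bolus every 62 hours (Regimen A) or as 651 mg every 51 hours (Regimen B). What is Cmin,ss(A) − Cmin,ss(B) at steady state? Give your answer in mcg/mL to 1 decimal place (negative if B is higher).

0.5 mcg/mL

Regimen A: f = (1/2)^(62/16) ≈ 0.0682; Cmin,ss = (1949/138)·f/(1−f) ≈ 1.034 mcg/mL.
Regimen B: f = (1/2)^(51/16) ≈ 0.1098; Cmin,ss = (651/138)·f/(1−f) ≈ 0.582 mcg/mL.
Difference ≈ 1.034 − 0.582 ≈ 0.452 mcg/mL.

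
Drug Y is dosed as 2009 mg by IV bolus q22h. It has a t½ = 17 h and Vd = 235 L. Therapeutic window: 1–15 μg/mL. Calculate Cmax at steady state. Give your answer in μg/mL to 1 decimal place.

Over one 22-h interval, 22/17 ≈ 1.2941 half-lives elapse, leaving f ≈ 0.4078 of each dose.
Accumulation ratio R = 1/(1 − f) ≈ 1/0.5922 ≈ 1.6886.
Each bolus raises the concentration by D/Vd = 2009/235 ≈ 8.549 μg/mL.
Steady-state peak Cmax,ss = C₀·R ≈ 8.549 × 1.6886 ≈ 14.436 μg/mL.
Peak 14.4 μg/mL vs MTC 15 μg/mL: below toxic threshold.

14.4 μg/mL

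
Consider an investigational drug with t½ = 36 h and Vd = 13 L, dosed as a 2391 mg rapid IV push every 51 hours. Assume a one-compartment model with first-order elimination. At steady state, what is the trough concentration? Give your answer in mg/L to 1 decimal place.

110.2 mg/L

k = ln2/t½ = ln2/36 ≈ 0.019254 h⁻¹; fraction remaining f = e^(−kτ) = e^(−0.019254×51) ≈ 0.3746.
Each bolus raises the concentration by D/Vd = 2391/13 ≈ 183.923 mg/L.
Steady-state trough Cmin,ss = C₀·f/(1−f) ≈ 183.923 × 0.3746/0.6254 ≈ 110.166 mg/L.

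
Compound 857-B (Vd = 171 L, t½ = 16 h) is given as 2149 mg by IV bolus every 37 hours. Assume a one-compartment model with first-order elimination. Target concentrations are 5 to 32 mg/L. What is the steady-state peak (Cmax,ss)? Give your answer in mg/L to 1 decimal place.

15.7 mg/L

Over one 37-h interval, 37/16 ≈ 2.3125 half-lives elapse, leaving f ≈ 0.2013 of each dose.
Accumulation ratio R = 1/(1 − f) ≈ 1/0.7987 ≈ 1.2520.
Each bolus raises the concentration by D/Vd = 2149/171 ≈ 12.567 mg/L.
Steady-state peak Cmax,ss = C₀·R ≈ 12.567 × 1.2520 ≈ 15.734 mg/L.
Peak 15.7 mg/L vs MTC 32 mg/L: below toxic threshold.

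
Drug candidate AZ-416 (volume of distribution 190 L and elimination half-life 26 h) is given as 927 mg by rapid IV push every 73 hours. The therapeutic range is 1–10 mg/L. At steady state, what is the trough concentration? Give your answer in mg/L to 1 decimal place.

0.8 mg/L

τ/t½ = 73/26 ≈ 2.8077, so fraction remaining f = (1/2)^(73/26) ≈ 0.1428.
Single-dose peak C₀ = D/Vd = 927/190 ≈ 4.879 mg/L.
Steady-state trough Cmin,ss = C₀·f/(1−f) ≈ 4.879 × 0.1428/0.8572 ≈ 0.813 mg/L.
Trough 0.8 mg/L vs MEC 1 mg/L: subtherapeutic.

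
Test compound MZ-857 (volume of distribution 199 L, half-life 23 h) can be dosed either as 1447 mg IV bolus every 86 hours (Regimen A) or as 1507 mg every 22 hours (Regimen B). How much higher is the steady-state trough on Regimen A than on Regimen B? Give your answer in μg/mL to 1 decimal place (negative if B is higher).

Regimen A: f = (1/2)^(86/23) ≈ 0.0749; Cmin,ss = (1447/199)·f/(1−f) ≈ 0.589 μg/mL.
Regimen B: f = (1/2)^(22/23) ≈ 0.5153; Cmin,ss = (1507/199)·f/(1−f) ≈ 8.051 μg/mL.
Difference ≈ 0.589 − 8.051 ≈ -7.462 μg/mL.

-7.5 μg/mL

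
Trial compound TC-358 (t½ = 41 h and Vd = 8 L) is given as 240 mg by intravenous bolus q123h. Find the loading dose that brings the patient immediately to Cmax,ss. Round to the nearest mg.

274 mg

f = (1/2)^(123/41) ≈ 0.125000; accumulation ratio R = 1/(1−f) ≈ 1.14286.
Loading dose to hit Cmax,ss on first dose: D_load = D_maint·R ≈ 240 × 1.14286 ≈ 274.29 mg.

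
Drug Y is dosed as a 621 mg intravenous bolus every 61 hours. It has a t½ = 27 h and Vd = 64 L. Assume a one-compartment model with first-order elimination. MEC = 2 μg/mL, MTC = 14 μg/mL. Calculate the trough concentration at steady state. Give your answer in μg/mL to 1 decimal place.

2.6 μg/mL

Over one 61-h interval, 61/27 ≈ 2.2593 half-lives elapse, leaving f ≈ 0.2089 of each dose.
At steady state, accumulation factor R = 1/(1 − e^(−kτ)) ≈ 1.2641.
Each bolus raises the concentration by D/Vd = 621/64 ≈ 9.703 μg/mL.
Cmax,ss = C₀/(1 − f) ≈ 9.703/0.7911 ≈ 12.265 μg/mL.
Steady-state trough Cmin,ss = Cmax,ss·f ≈ 12.265 × 0.2089 ≈ 2.562 μg/mL.
Trough 2.6 μg/mL vs MEC 2 μg/mL: adequate.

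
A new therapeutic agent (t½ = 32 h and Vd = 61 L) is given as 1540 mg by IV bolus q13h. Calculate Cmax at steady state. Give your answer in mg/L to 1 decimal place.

τ/t½ = 13/32 ≈ 0.40625, so fraction remaining f = (1/2)^(13/32) ≈ 0.7546.
At steady state, accumulation factor R = 1/(1 − e^(−kτ)) ≈ 4.0750.
Each bolus raises the concentration by D/Vd = 1540/61 ≈ 25.246 mg/L.
Steady-state peak Cmax,ss = C₀·R ≈ 25.246 × 4.0750 ≈ 102.877 mg/L.

102.9 mg/L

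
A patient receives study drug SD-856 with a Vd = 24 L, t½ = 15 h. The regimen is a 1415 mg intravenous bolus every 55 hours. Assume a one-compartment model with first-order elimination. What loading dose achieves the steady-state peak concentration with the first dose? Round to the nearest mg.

1536 mg

f = (1/2)^(55/15) ≈ 0.078745; accumulation ratio R = 1/(1−f) ≈ 1.08548.
Loading dose to hit Cmax,ss on first dose: D_load = D_maint·R ≈ 1415 × 1.08548 ≈ 1535.95 mg.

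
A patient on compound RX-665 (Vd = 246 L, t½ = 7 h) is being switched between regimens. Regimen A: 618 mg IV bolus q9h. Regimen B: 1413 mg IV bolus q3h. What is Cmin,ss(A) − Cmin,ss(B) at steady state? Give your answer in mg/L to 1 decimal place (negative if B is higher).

Regimen A: f = (1/2)^(9/7) ≈ 0.4102; Cmin,ss = (618/246)·f/(1−f) ≈ 1.747 mg/L.
Regimen B: f = (1/2)^(3/7) ≈ 0.7430; Cmin,ss = (1413/246)·f/(1−f) ≈ 16.606 mg/L.
Difference ≈ 1.747 − 16.606 ≈ -14.859 mg/L.

-14.9 mg/L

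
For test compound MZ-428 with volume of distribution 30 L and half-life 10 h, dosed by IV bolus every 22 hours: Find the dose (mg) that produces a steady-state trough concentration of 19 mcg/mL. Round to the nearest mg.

τ/t½ = 22/10 ≈ 2.2, so f = (1/2)^(22/10) ≈ 0.217638.
Cmin,ss = (D/Vd)·f/(1−f), so D = Cmin,ss·Vd·(1−f)/f.
D = 19 × 30 × (1−f)/f ≈ 19 × 30 × 3.59479 ≈ 2049.03 mg.

2049 mg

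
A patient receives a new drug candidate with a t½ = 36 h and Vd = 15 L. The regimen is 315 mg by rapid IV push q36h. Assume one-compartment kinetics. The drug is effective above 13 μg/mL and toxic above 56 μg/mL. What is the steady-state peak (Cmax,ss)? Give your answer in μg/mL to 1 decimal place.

The dosing interval is 1 half-life, so f = 2^(−1) = 0.5.
Accumulation ratio R = 1/(1 − f) = 1/0.5 = 2/1.
Single-dose peak C₀ = D/Vd = 315/15 = 21 μg/mL.
Steady-state peak Cmax,ss = C₀·R = 21 × 2/1 ≈ 42.000 μg/mL.
Peak 42.0 μg/mL vs MTC 56 μg/mL: below toxic threshold.

42.0 μg/mL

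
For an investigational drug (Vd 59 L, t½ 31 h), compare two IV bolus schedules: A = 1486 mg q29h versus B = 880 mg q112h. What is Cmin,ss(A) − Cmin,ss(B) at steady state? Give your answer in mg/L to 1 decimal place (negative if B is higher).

26.3 mg/L

Regimen A: f = (1/2)^(29/31) ≈ 0.5229; Cmin,ss = (1486/59)·f/(1−f) ≈ 27.604 mg/L.
Regimen B: f = (1/2)^(112/31) ≈ 0.0817; Cmin,ss = (880/59)·f/(1−f) ≈ 1.327 mg/L.
Difference ≈ 27.604 − 1.327 ≈ 26.277 mg/L.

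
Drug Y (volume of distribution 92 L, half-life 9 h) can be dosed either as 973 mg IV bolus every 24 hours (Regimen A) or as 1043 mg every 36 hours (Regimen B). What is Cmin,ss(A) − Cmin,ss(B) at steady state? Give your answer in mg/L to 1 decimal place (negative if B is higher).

Regimen A: f = (1/2)^(24/9) ≈ 0.1575; Cmin,ss = (973/92)·f/(1−f) ≈ 1.977 mg/L.
Regimen B: f = (1/2)^(36/9) ≈ 0.0625; Cmin,ss = (1043/92)·f/(1−f) ≈ 0.756 mg/L.
Difference ≈ 1.977 − 0.756 ≈ 1.221 mg/L.

1.2 mg/L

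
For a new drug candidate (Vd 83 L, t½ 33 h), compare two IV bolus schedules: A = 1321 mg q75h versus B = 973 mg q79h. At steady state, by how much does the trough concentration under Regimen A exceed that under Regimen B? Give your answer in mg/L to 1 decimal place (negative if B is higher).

1.4 mg/L

Regimen A: f = (1/2)^(75/33) ≈ 0.2069; Cmin,ss = (1321/83)·f/(1−f) ≈ 4.152 mg/L.
Regimen B: f = (1/2)^(79/33) ≈ 0.1903; Cmin,ss = (973/83)·f/(1−f) ≈ 2.755 mg/L.
Difference ≈ 4.152 − 2.755 ≈ 1.397 mg/L.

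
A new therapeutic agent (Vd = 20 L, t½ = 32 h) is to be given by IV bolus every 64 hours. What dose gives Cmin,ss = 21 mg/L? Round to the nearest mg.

1260 mg

τ/t½ = 64/32 ≈ 2, so f = (1/2)^(64/32) ≈ 0.250000.
Cmin,ss = (D/Vd)·f/(1−f), so D = Cmin,ss·Vd·(1−f)/f.
D = 21 × 20 × (1−f)/f ≈ 21 × 20 × 3.00000 ≈ 1260.00 mg.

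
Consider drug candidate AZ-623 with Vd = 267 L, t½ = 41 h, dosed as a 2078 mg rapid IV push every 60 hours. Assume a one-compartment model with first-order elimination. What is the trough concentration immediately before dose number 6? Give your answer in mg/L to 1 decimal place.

f = (1/2)^(τ/t½) = (1/2)^(60/41) ≈ 0.3626.
C₀ = D/Vd = 2078/267 ≈ 7.783 mg/L.
Before the 6th dose, 5 doses have been given. Superposition: Cmin = C₀·(f + f² + … + f^5).
≈ 7.783 × (0.3626 + 0.1315 + 0.0477 + 0.0173 + 0.0063) ≈ 7.783 × 0.5654 ≈ 4.401 mg/L.

4.4 mg/L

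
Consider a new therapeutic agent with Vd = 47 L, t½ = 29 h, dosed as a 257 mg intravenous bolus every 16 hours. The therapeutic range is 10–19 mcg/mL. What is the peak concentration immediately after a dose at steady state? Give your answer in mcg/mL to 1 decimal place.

Over one 16-h interval, 16/29 ≈ 0.55172 half-lives elapse, leaving f ≈ 0.6822 of each dose.
Accumulation ratio R = 1/(1 − f) ≈ 1/0.3178 ≈ 3.1466.
Single-dose peak C₀ = D/Vd = 257/47 ≈ 5.468 mcg/mL.
Steady-state peak Cmax,ss = C₀·R ≈ 5.468 × 3.1466 ≈ 17.206 mcg/mL.
Peak 17.2 mcg/mL vs MTC 19 mcg/mL: below toxic threshold.

17.2 mcg/mL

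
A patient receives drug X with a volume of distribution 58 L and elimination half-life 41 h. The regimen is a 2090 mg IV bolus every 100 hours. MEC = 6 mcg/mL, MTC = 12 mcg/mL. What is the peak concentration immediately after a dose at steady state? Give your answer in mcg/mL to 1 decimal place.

τ/t½ = 100/41 ≈ 2.439, so fraction remaining f = (1/2)^(100/41) ≈ 0.1844.
At steady state, accumulation factor R = 1/(1 − e^(−kτ)) ≈ 1.2261.
Single-dose peak C₀ = D/Vd = 2090/58 ≈ 36.034 mcg/mL.
Cmax,ss = C₀/(1 − f) ≈ 36.034/0.8156 ≈ 44.181 mcg/mL.
Peak 44.2 mcg/mL vs MTC 12 mcg/mL: exceeds toxic threshold.

44.2 mcg/mL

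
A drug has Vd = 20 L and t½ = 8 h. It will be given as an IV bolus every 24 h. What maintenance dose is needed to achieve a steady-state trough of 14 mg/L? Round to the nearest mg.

1960 mg

τ/t½ = 24/8 ≈ 3, so f = (1/2)^(24/8) ≈ 0.125000.
Cmin,ss = (D/Vd)·f/(1−f), so D = Cmin,ss·Vd·(1−f)/f.
D = 14 × 20 × (1−f)/f ≈ 14 × 20 × 7.00000 ≈ 1960.00 mg.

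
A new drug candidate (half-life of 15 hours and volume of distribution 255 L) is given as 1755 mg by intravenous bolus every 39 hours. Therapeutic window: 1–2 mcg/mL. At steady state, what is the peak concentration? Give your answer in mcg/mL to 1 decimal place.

τ/t½ = 39/15 ≈ 2.6, so fraction remaining f = (1/2)^(39/15) ≈ 0.1649.
Accumulation ratio R = 1/(1 − f) ≈ 1/0.8351 ≈ 1.1975.
Each bolus raises the concentration by D/Vd = 1755/255 ≈ 6.882 mcg/mL.
Cmax,ss = C₀/(1 − f) ≈ 6.882/0.8351 ≈ 8.241 mcg/mL.
Peak 8.2 mcg/mL vs MTC 2 mcg/mL: exceeds toxic threshold.

8.2 mcg/mL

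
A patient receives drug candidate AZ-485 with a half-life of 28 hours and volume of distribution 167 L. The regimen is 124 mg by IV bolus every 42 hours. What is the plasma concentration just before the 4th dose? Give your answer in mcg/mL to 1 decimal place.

0.4 mcg/mL

f = (1/2)^(τ/t½) = (1/2)^(42/28) ≈ 0.3536.
C₀ = D/Vd = 124/167 ≈ 0.743 mcg/mL.
Before the 4th dose, 3 doses have been given. Superposition: Cmin = C₀·(f + f² + … + f^3).
≈ 0.743 × (0.3536 + 0.1250 + 0.0442) ≈ 0.743 × 0.5228 ≈ 0.388 mcg/mL.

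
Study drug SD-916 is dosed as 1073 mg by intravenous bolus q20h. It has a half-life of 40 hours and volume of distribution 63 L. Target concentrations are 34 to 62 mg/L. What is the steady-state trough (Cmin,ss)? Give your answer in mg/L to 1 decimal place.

k = ln2/t½ = ln2/40 ≈ 0.017329 h⁻¹; fraction remaining f = e^(−kτ) = e^(−0.017329×20) ≈ 0.7071.
Each bolus raises the concentration by D/Vd = 1073/63 ≈ 17.032 mg/L.
Steady-state trough Cmin,ss = C₀·f/(1−f) ≈ 17.032 × 0.7071/0.2929 ≈ 41.118 mg/L.
Trough 41.1 mg/L vs MEC 34 mg/L: adequate.

41.1 mg/L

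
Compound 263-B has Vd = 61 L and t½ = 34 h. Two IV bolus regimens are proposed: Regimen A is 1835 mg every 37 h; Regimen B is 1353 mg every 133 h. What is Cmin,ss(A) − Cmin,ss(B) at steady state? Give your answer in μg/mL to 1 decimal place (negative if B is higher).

25.1 μg/mL

Regimen A: f = (1/2)^(37/34) ≈ 0.4703; Cmin,ss = (1835/61)·f/(1−f) ≈ 26.709 μg/mL.
Regimen B: f = (1/2)^(133/34) ≈ 0.0664; Cmin,ss = (1353/61)·f/(1−f) ≈ 1.578 μg/mL.
Difference ≈ 26.709 − 1.578 ≈ 25.131 μg/mL.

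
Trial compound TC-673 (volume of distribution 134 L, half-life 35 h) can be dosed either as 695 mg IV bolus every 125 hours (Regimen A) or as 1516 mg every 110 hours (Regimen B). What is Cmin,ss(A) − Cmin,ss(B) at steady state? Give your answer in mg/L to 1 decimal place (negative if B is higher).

Regimen A: f = (1/2)^(125/35) ≈ 0.0841; Cmin,ss = (695/134)·f/(1−f) ≈ 0.476 mg/L.
Regimen B: f = (1/2)^(110/35) ≈ 0.1132; Cmin,ss = (1516/134)·f/(1−f) ≈ 1.444 mg/L.
Difference ≈ 0.476 − 1.444 ≈ -0.968 mg/L.

-1.0 mg/L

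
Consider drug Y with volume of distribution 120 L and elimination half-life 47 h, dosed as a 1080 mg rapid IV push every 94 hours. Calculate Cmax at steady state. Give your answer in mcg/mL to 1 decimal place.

The dosing interval is 2 half-lives, so f = 2^(−2) = 0.25.
Accumulation ratio R = 1/(1 − f) = 1/0.75 = 4/3.
Single-dose peak C₀ = D/Vd = 1080/120 = 9 mcg/mL.
Steady-state peak Cmax,ss = C₀·R = 9 × 4/3 ≈ 12.000 mcg/mL.

12.0 mcg/mL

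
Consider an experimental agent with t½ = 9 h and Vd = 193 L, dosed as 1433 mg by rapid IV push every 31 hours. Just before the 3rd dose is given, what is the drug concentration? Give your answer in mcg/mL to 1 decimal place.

f = (1/2)^(τ/t½) = (1/2)^(31/9) ≈ 0.0919.
C₀ = D/Vd = 1433/193 ≈ 7.425 mcg/mL.
Before the 3rd dose, 2 doses have been given. Superposition: Cmin = C₀·(f + f²).
≈ 7.425 × (0.0919 + 0.0084) ≈ 7.425 × 0.1003 ≈ 0.745 mcg/mL.

0.7 mcg/mL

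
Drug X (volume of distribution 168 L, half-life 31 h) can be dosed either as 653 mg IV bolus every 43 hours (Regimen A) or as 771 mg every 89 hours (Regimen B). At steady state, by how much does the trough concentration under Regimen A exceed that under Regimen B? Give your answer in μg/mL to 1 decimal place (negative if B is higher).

1.7 μg/mL

Regimen A: f = (1/2)^(43/31) ≈ 0.3823; Cmin,ss = (653/168)·f/(1−f) ≈ 2.406 μg/mL.
Regimen B: f = (1/2)^(89/31) ≈ 0.1367; Cmin,ss = (771/168)·f/(1−f) ≈ 0.727 μg/mL.
Difference ≈ 2.406 − 0.727 ≈ 1.679 μg/mL.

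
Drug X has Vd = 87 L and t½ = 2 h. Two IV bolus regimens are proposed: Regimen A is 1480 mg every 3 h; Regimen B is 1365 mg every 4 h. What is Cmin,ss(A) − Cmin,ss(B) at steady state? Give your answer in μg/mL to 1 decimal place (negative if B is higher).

Regimen A: f = (1/2)^(3/2) ≈ 0.3536; Cmin,ss = (1480/87)·f/(1−f) ≈ 9.306 μg/mL.
Regimen B: f = (1/2)^(4/2) ≈ 0.2500; Cmin,ss = (1365/87)·f/(1−f) ≈ 5.230 μg/mL.
Difference ≈ 9.306 − 5.230 ≈ 4.076 μg/mL.

4.1 μg/mL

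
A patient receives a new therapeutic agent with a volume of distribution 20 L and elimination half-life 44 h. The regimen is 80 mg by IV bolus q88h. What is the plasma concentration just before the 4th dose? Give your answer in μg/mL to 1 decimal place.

1.3 μg/mL

f = (1/2)^(τ/t½) = (1/2)^(88/44) ≈ 0.2500.
C₀ = D/Vd = 80/20 ≈ 4.000 μg/mL.
Before the 4th dose, 3 doses have been given. Superposition: Cmin = C₀·(f + f² + … + f^3).
≈ 4.000 × (0.2500 + 0.0625 + 0.0156) ≈ 4.000 × 0.3281 ≈ 1.312 μg/mL.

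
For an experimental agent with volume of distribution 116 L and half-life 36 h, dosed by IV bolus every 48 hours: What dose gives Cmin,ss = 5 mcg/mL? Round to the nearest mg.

882 mg

τ/t½ = 48/36 ≈ 1.3333, so f = (1/2)^(48/36) ≈ 0.396850.
Cmin,ss = (D/Vd)·f/(1−f), so D = Cmin,ss·Vd·(1−f)/f.
D = 5 × 116 × (1−f)/f ≈ 5 × 116 × 1.51984 ≈ 881.51 mg.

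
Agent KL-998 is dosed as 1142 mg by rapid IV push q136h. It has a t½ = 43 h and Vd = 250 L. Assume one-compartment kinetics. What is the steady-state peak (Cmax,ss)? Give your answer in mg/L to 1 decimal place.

5.1 mg/L

Over one 136-h interval, 136/43 ≈ 3.1628 half-lives elapse, leaving f ≈ 0.1117 of each dose.
At steady state, accumulation factor R = 1/(1 − e^(−kτ)) ≈ 1.1257.
Each bolus raises the concentration by D/Vd = 1142/250 ≈ 4.568 mg/L.
Steady-state peak Cmax,ss = C₀·R ≈ 4.568 × 1.1257 ≈ 5.142 mg/L.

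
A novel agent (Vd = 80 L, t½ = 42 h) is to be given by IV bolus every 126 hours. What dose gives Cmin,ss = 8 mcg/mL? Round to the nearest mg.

τ/t½ = 126/42 ≈ 3, so f = (1/2)^(126/42) ≈ 0.125000.
Cmin,ss = (D/Vd)·f/(1−f), so D = Cmin,ss·Vd·(1−f)/f.
D = 8 × 80 × (1−f)/f ≈ 8 × 80 × 7.00000 ≈ 4480.00 mg.

4480 mg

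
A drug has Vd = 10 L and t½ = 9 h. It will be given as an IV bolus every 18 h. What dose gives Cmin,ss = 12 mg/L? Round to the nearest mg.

τ/t½ = 18/9 ≈ 2, so f = (1/2)^(18/9) ≈ 0.250000.
Cmin,ss = (D/Vd)·f/(1−f), so D = Cmin,ss·Vd·(1−f)/f.
D = 12 × 10 × (1−f)/f ≈ 12 × 10 × 3.00000 ≈ 360.00 mg.

360 mg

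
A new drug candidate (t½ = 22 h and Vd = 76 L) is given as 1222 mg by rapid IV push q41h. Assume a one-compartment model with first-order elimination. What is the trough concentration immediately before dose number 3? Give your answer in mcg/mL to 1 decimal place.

5.6 mcg/mL

f = (1/2)^(τ/t½) = (1/2)^(41/22) ≈ 0.2748.
C₀ = D/Vd = 1222/76 ≈ 16.079 mcg/mL.
Before the 3rd dose, 2 doses have been given. Superposition: Cmin = C₀·(f + f²).
≈ 16.079 × (0.2748 + 0.0755) ≈ 16.079 × 0.3503 ≈ 5.632 mcg/mL.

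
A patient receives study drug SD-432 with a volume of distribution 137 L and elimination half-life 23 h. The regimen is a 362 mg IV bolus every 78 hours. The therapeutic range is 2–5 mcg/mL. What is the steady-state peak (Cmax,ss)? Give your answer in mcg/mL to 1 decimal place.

Over one 78-h interval, 78/23 ≈ 3.3913 half-lives elapse, leaving f ≈ 0.0953 of each dose.
Accumulation ratio R = 1/(1 − f) ≈ 1/0.9047 ≈ 1.1053.
Each bolus raises the concentration by D/Vd = 362/137 ≈ 2.642 mcg/mL.
Steady-state peak Cmax,ss = C₀·R ≈ 2.642 × 1.1053 ≈ 2.920 mcg/mL.
Peak 2.9 mcg/mL vs MTC 5 mcg/mL: below toxic threshold.

2.9 mcg/mL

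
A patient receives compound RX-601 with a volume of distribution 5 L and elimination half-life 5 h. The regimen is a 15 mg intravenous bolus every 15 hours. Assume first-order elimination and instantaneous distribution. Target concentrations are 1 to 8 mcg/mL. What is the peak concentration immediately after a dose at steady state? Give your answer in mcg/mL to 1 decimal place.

3.4 mcg/mL

The dosing interval is 3 half-lives, so f = 2^(−3) = 0.125.
At steady state, R = 1/(1 − 0.125) = 8/7.
Single-dose peak C₀ = D/Vd = 15/5 = 3 mcg/mL.
Steady-state peak Cmax,ss = C₀·R = 3 × 8/7 ≈ 3.429 mcg/mL.
Peak 3.4 mcg/mL vs MTC 8 mcg/mL: below toxic threshold.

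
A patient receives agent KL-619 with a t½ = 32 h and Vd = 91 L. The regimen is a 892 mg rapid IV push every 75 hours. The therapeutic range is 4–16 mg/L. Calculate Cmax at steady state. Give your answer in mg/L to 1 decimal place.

12.2 mg/L

k = ln2/t½ = ln2/32 ≈ 0.021661 h⁻¹; fraction remaining f = e^(−kτ) = e^(−0.021661×75) ≈ 0.1970.
Accumulation ratio R = 1/(1 − f) ≈ 1/0.8030 ≈ 1.2453.
Each bolus raises the concentration by D/Vd = 892/91 ≈ 9.802 mg/L.
Steady-state peak Cmax,ss = C₀·R ≈ 9.802 × 1.2453 ≈ 12.206 mg/L.
Peak 12.2 mg/L vs MTC 16 mg/L: below toxic threshold.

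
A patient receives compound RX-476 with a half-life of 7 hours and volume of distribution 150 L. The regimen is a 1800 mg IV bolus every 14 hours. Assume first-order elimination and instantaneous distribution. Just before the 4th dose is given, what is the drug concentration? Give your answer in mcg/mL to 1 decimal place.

3.9 mcg/mL

f = (1/2)^(τ/t½) = (1/2)^(14/7) ≈ 0.2500.
C₀ = D/Vd = 1800/150 ≈ 12.000 mcg/mL.
Before the 4th dose, 3 doses have been given. Superposition: Cmin = C₀·(f + f² + … + f^3).
≈ 12.000 × (0.2500 + 0.0625 + 0.0156) ≈ 12.000 × 0.3281 ≈ 3.937 mcg/mL.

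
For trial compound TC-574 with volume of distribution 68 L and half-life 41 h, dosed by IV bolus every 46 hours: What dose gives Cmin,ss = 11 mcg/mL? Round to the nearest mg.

τ/t½ = 46/41 ≈ 1.122, so f = (1/2)^(46/41) ≈ 0.459472.
Cmin,ss = (D/Vd)·f/(1−f), so D = Cmin,ss·Vd·(1−f)/f.
D = 11 × 68 × (1−f)/f ≈ 11 × 68 × 1.17641 ≈ 879.95 mg.

880 mg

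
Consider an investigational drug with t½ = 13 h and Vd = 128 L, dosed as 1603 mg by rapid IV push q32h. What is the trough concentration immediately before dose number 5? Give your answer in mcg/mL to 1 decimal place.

2.8 mcg/mL

f = (1/2)^(τ/t½) = (1/2)^(32/13) ≈ 0.1816.
C₀ = D/Vd = 1603/128 ≈ 12.523 mcg/mL.
Before the 5th dose, 4 doses have been given. Superposition: Cmin = C₀·(f + f² + … + f^4).
≈ 12.523 × (0.1816 + 0.0330 + 0.0060 + 0.0011) ≈ 12.523 × 0.2217 ≈ 2.776 mcg/mL.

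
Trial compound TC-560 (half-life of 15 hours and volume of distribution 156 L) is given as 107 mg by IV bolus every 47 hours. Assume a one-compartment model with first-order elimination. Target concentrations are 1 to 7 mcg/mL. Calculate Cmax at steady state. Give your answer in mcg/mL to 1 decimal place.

0.8 mcg/mL

τ/t½ = 47/15 ≈ 3.1333, so fraction remaining f = (1/2)^(47/15) ≈ 0.1140.
Accumulation ratio R = 1/(1 − f) ≈ 1/0.8860 ≈ 1.1287.
Single-dose peak C₀ = D/Vd = 107/156 ≈ 0.686 mcg/mL.
Steady-state peak Cmax,ss = C₀·R ≈ 0.686 × 1.1287 ≈ 0.774 mcg/mL.
Peak 0.8 mcg/mL vs MTC 7 mcg/mL: below toxic threshold.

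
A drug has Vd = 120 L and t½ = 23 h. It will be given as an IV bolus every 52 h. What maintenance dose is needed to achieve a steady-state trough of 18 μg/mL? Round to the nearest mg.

8192 mg

τ/t½ = 52/23 ≈ 2.2609, so f = (1/2)^(52/23) ≈ 0.208646.
Cmin,ss = (D/Vd)·f/(1−f), so D = Cmin,ss·Vd·(1−f)/f.
D = 18 × 120 × (1−f)/f ≈ 18 × 120 × 3.79281 ≈ 8192.47 mg.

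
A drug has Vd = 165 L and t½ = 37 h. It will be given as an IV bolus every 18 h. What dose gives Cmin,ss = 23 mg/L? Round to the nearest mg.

1522 mg

τ/t½ = 18/37 ≈ 0.48649, so f = (1/2)^(18/37) ≈ 0.713761.
Cmin,ss = (D/Vd)·f/(1−f), so D = Cmin,ss·Vd·(1−f)/f.
D = 23 × 165 × (1−f)/f ≈ 23 × 165 × 0.40103 ≈ 1521.91 mg.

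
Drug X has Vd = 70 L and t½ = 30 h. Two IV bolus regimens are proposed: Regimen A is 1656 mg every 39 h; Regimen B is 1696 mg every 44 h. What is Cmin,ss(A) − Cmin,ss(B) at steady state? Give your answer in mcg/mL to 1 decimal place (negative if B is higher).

2.4 mcg/mL

Regimen A: f = (1/2)^(39/30) ≈ 0.4061; Cmin,ss = (1656/70)·f/(1−f) ≈ 16.176 mcg/mL.
Regimen B: f = (1/2)^(44/30) ≈ 0.3618; Cmin,ss = (1696/70)·f/(1−f) ≈ 13.735 mcg/mL.
Difference ≈ 16.176 − 13.735 ≈ 2.441 mcg/mL.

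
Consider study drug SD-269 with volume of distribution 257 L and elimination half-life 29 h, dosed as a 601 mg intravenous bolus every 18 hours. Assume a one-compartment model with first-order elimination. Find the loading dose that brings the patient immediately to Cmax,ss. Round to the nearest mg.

1719 mg

f = (1/2)^(18/29) ≈ 0.650360; accumulation ratio R = 1/(1−f) ≈ 2.86008.
Loading dose to hit Cmax,ss on first dose: D_load = D_maint·R ≈ 601 × 2.86008 ≈ 1718.91 mg.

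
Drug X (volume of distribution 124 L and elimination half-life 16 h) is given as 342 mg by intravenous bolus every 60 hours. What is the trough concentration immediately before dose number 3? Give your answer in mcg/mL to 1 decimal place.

f = (1/2)^(τ/t½) = (1/2)^(60/16) ≈ 0.0743.
C₀ = D/Vd = 342/124 ≈ 2.758 mcg/mL.
Before the 3rd dose, 2 doses have been given. Superposition: Cmin = C₀·(f + f²).
≈ 2.758 × (0.0743 + 0.0055) ≈ 2.758 × 0.0798 ≈ 0.220 mcg/mL.

0.2 mcg/mL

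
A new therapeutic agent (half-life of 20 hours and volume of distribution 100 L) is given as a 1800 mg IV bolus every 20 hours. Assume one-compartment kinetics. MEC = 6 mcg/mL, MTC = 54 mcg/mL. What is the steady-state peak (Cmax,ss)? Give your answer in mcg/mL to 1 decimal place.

τ = 20 h = 1 half-life, so f = (1/2)^1 = 0.5.
At steady state, R = 1/(1 − 0.5) = 2/1.
Single-dose peak C₀ = D/Vd = 1800/100 = 18 mcg/mL.
Steady-state peak Cmax,ss = C₀·R = 18 × 2/1 ≈ 36.000 mcg/mL.
Peak 36.0 mcg/mL vs MTC 54 mcg/mL: below toxic threshold.

36.0 mcg/mL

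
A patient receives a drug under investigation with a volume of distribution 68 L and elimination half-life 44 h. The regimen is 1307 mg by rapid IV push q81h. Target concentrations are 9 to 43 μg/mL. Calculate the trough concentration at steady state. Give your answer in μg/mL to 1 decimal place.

7.4 μg/mL

τ/t½ = 81/44 ≈ 1.8409, so fraction remaining f = (1/2)^(81/44) ≈ 0.2791.
Accumulation ratio R = 1/(1 − f) ≈ 1/0.7209 ≈ 1.3872.
Each bolus raises the concentration by D/Vd = 1307/68 ≈ 19.221 μg/mL.
Cmax,ss = C₀/(1 − f) ≈ 19.221/0.7209 ≈ 26.663 μg/mL.
One interval later, Cmin,ss = Cmax,ss·e^(−kτ) ≈ 26.663 × 0.2791 ≈ 7.442 μg/mL.
Trough 7.4 μg/mL vs MEC 9 μg/mL: subtherapeutic.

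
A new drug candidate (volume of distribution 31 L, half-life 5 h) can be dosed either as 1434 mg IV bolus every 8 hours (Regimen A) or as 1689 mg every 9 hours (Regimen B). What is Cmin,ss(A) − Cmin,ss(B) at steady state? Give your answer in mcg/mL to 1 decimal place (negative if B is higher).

0.8 mcg/mL

Regimen A: f = (1/2)^(8/5) ≈ 0.3299; Cmin,ss = (1434/31)·f/(1−f) ≈ 22.774 mcg/mL.
Regimen B: f = (1/2)^(9/5) ≈ 0.2872; Cmin,ss = (1689/31)·f/(1−f) ≈ 21.953 mcg/mL.
Difference ≈ 22.774 − 21.953 ≈ 0.821 mcg/mL.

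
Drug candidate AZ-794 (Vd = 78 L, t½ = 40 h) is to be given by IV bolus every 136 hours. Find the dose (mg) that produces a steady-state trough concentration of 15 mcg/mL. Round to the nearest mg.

τ/t½ = 136/40 ≈ 3.4, so f = (1/2)^(136/40) ≈ 0.094732.
Cmin,ss = (D/Vd)·f/(1−f), so D = Cmin,ss·Vd·(1−f)/f.
D = 15 × 78 × (1−f)/f ≈ 15 × 78 × 9.55610 ≈ 11180.64 mg.

11181 mg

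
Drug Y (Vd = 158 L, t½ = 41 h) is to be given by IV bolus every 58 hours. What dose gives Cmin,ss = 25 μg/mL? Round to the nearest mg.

τ/t½ = 58/41 ≈ 1.4146, so f = (1/2)^(58/41) ≈ 0.375105.
Cmin,ss = (D/Vd)·f/(1−f), so D = Cmin,ss·Vd·(1−f)/f.
D = 25 × 158 × (1−f)/f ≈ 25 × 158 × 1.66592 ≈ 6580.38 mg.

6580 mg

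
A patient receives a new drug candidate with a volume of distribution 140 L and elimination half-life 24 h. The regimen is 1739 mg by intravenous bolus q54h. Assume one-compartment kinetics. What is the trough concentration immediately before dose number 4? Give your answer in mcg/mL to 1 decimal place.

3.3 mcg/mL

f = (1/2)^(τ/t½) = (1/2)^(54/24) ≈ 0.2102.
C₀ = D/Vd = 1739/140 ≈ 12.421 mcg/mL.
Before the 4th dose, 3 doses have been given. Superposition: Cmin = C₀·(f + f² + … + f^3).
≈ 12.421 × (0.2102 + 0.0442 + 0.0093) ≈ 12.421 × 0.2637 ≈ 3.275 mcg/mL.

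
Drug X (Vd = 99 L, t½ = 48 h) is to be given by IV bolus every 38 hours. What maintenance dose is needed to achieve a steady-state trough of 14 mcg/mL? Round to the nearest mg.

τ/t½ = 38/48 ≈ 0.79167, so f = (1/2)^(38/48) ≈ 0.577676.
Cmin,ss = (D/Vd)·f/(1−f), so D = Cmin,ss·Vd·(1−f)/f.
D = 14 × 99 × (1−f)/f ≈ 14 × 99 × 0.73107 ≈ 1013.26 mg.

1013 mg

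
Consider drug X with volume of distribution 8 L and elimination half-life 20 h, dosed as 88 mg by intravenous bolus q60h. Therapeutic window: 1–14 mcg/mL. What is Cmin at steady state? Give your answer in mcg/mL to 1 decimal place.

1.6 mcg/mL

The dosing interval is 3 half-lives, so f = 2^(−3) = 0.125.
Accumulation ratio R = 1/(1 − f) = 1/0.875 = 8/7.
Single-dose peak C₀ = D/Vd = 88/8 = 11 mcg/mL.
Steady-state peak Cmax,ss = C₀·R = 11 × 8/7 ≈ 12.571 mcg/mL.
Steady-state trough Cmin,ss = Cmax,ss·f ≈ 12.571 × 0.125 ≈ 1.571 mcg/mL.
Trough 1.6 mcg/mL vs MEC 1 mcg/mL: adequate.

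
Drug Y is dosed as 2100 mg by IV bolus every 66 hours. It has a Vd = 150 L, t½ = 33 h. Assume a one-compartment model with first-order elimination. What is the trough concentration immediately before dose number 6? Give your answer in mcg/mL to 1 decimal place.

4.7 mcg/mL

f = (1/2)^(τ/t½) = (1/2)^(66/33) ≈ 0.2500.
C₀ = D/Vd = 2100/150 ≈ 14.000 mcg/mL.
Before the 6th dose, 5 doses have been given. Superposition: Cmin = C₀·(f + f² + … + f^5).
≈ 14.000 × (0.2500 + 0.0625 + 0.0156 + 0.0039 + 0.0010) ≈ 14.000 × 0.3330 ≈ 4.662 mcg/mL.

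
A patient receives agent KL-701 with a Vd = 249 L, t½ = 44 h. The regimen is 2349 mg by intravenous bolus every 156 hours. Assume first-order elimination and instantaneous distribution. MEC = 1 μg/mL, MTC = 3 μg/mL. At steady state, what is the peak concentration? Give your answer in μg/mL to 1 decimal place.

10.3 μg/mL

Over one 156-h interval, 156/44 ≈ 3.5455 half-lives elapse, leaving f ≈ 0.0856 of each dose.
Accumulation ratio R = 1/(1 − f) ≈ 1/0.9144 ≈ 1.0936.
Single-dose peak C₀ = D/Vd = 2349/249 ≈ 9.434 μg/mL.
Cmax,ss = C₀/(1 − f) ≈ 9.434/0.9144 ≈ 10.317 μg/mL.
Peak 10.3 μg/mL vs MTC 3 μg/mL: exceeds toxic threshold.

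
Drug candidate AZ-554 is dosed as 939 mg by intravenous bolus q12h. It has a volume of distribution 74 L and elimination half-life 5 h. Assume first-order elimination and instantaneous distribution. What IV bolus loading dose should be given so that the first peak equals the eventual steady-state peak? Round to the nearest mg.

1158 mg

f = (1/2)^(12/5) ≈ 0.189465; accumulation ratio R = 1/(1−f) ≈ 1.23375.
Loading dose to hit Cmax,ss on first dose: D_load = D_maint·R ≈ 939 × 1.23375 ≈ 1158.49 mg.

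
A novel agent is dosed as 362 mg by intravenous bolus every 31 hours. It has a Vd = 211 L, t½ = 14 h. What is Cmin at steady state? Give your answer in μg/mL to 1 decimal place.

0.5 μg/mL

k = ln2/t½ = ln2/14 ≈ 0.049511 h⁻¹; fraction remaining f = e^(−kτ) = e^(−0.049511×31) ≈ 0.2155.
At steady state, accumulation factor R = 1/(1 − e^(−kτ)) ≈ 1.2747.
Single-dose peak C₀ = D/Vd = 362/211 ≈ 1.716 μg/mL.
Steady-state peak Cmax,ss = C₀·R ≈ 1.716 × 1.2747 ≈ 2.187 μg/mL.
Steady-state trough Cmin,ss = Cmax,ss·f ≈ 2.187 × 0.2155 ≈ 0.471 μg/mL.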